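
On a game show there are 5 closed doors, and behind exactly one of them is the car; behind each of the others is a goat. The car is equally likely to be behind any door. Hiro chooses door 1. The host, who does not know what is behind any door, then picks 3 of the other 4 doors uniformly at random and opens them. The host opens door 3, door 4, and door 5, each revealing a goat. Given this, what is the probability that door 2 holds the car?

Because the host chose which doors to open without knowing where the car is, the choice is independent of the prize location. Learning that none of the 3 opened doors holds the car simply rules out those 3 locations and leaves the remaining 2 doors still equally likely by symmetry.
So P(the car behind door 2) = 1/2.

1/2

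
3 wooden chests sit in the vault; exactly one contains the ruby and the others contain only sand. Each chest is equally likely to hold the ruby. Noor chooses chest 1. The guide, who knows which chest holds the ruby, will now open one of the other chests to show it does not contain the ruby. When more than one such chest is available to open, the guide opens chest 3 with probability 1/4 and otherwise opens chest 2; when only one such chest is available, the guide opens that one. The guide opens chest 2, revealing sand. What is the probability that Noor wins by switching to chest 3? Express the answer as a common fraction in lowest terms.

4/7

Consider each possible location of the ruby in turn.
If it is in chest 1 (prior 1/3): chest 3 is available but not opened, probability 3/4; weight (1/3)·(3/4) = 1/4.
If it is in chest 2 (prior 1/3): the guide opened chest 2, so this case is ruled out; weight (1/3)·0 = 0.
If it is in chest 3 (prior 1/3): only chest 2 is available, probability 1; weight (1/3)·1 = 1/3.
The weights sum to 7/12.
So P(the ruby in chest 3 | the guide opened chest 2) = (1/3) / (7/12) = 4/7.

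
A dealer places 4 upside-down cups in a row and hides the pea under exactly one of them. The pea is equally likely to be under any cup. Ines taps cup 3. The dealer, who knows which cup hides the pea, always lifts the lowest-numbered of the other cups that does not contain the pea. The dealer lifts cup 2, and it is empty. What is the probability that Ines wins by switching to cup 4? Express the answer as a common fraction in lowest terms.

Condition on the true location of the pea.
If it is under cup 1 (prior 1/4): cup 2 is the lowest-numbered option available, probability 1; weight (1/4)·1 = 1/4.
If it is under cup 2 (prior 1/4): the dealer opened cup 2, so this case is ruled out; weight (1/4)·0 = 0.
If it is under either of cups 3 and 4 (prior 1/4 each): the dealer would have opened cup 1 instead, probability 0; weight (1/4)·0 = 0 each.
The weights sum to 1/4.
So P(the pea under cup 4 | the dealer opened cup 2) = 0 / (1/4) = 0.

0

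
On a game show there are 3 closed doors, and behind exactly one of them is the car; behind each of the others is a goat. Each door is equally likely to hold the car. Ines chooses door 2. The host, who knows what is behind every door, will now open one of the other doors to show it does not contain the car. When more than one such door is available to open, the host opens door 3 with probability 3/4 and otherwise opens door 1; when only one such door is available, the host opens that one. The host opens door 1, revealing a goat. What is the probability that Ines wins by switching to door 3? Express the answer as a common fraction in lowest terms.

Consider each possible location of the car in turn.
If it is behind door 1 (prior 1/3): the host opened door 1, so this case is ruled out; weight (1/3)·0 = 0.
If it is behind door 2 (prior 1/3): door 3 is available but not opened, probability 1/4; weight (1/3)·(1/4) = 1/12.
If it is behind door 3 (prior 1/3): only door 1 is available, probability 1; weight (1/3)·1 = 1/3.
The weights sum to 5/12.
So P(the car behind door 3 | the host opened door 1) = (1/3) / (5/12) = 4/5.

4/5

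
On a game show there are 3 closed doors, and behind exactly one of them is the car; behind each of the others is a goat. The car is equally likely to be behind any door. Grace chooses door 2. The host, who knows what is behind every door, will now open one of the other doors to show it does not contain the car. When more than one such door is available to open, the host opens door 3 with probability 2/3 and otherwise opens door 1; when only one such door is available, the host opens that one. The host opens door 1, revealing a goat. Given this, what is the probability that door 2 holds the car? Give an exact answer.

Condition on the true location of the car.
If it is behind door 1 (prior 1/3): the host opened door 1, so this case is ruled out; weight (1/3)·0 = 0.
If it is behind door 2 (prior 1/3): door 3 is available but not opened, probability 1/3; weight (1/3)·(1/3) = 1/9.
If it is behind door 3 (prior 1/3): only door 1 is available, probability 1; weight (1/3)·1 = 1/3.
The weights sum to 4/9.
So P(the car behind door 2 | the host opened door 1) = (1/9) / (4/9) = 1/4.

1/4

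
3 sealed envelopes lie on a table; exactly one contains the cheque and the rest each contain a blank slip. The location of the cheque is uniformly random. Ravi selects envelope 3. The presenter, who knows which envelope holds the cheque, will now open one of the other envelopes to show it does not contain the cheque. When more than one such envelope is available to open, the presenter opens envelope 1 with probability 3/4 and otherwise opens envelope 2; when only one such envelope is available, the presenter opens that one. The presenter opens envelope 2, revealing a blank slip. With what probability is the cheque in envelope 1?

4/5

Apply Bayes' rule, conditioning on where the cheque actually is.
If it is in envelope 1 (prior 1/3): only envelope 2 is available, probability 1; weight (1/3)·1 = 1/3.
If it is in envelope 2 (prior 1/3): the presenter opened envelope 2, so this case is ruled out; weight (1/3)·0 = 0.
If it is in envelope 3 (prior 1/3): envelope 1 is available but not opened, probability 1/4; weight (1/3)·(1/4) = 1/12.
The weights sum to 5/12.
So P(the cheque in envelope 1 | the presenter opened envelope 2) = (1/3) / (5/12) = 4/5.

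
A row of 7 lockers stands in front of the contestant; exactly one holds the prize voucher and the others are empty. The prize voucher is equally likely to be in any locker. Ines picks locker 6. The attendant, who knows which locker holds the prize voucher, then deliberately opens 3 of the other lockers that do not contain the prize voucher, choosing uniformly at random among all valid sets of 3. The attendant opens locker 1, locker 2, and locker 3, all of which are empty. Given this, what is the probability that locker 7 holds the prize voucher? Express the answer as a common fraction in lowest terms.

2/7

Apply Bayes' rule, conditioning on where the prize voucher actually is.
If it is in any of lockers 1, 2, and 3 (prior 1/7 each): that locker was opened and seen not to hold the prize — ruled out; weight (1/7)·0 = 0 each.
If it is in any of lockers 4, 5, and 7 (prior 1/7 each): the attendant has 10 equally likely choices, so probability 1/10; weight (1/7)·(1/10) = 1/70 each.
If it is in locker 6 (prior 1/7): the attendant has 20 equally likely choices, so probability 1/20; weight (1/7)·(1/20) = 1/140.
The weights sum to 1/20.
So P(the prize voucher in locker 7 | the attendant opened locker 1, locker 2, and locker 3) = (1/70) / (1/20) = 2/7.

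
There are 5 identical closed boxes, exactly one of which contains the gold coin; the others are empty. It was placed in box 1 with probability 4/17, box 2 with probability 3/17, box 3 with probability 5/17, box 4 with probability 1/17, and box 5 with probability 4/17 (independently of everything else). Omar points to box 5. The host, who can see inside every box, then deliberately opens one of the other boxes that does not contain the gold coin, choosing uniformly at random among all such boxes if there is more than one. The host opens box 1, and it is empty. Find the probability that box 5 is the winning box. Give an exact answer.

1/4

Apply Bayes' rule, conditioning on where the gold coin actually is.
If it is in box 1 (prior 4/17): the host opened box 1, so this case is ruled out; weight (4/17)·0 = 0.
If it is in box 2 (prior 3/17): the host has 3 equally likely choices, so probability 1/3; weight (3/17)·(1/3) = 1/17.
If it is in box 3 (prior 5/17): the host has 3 equally likely choices, so probability 1/3; weight (5/17)·(1/3) = 5/51.
If it is in box 4 (prior 1/17): the host has 3 equally likely choices, so probability 1/3; weight (1/17)·(1/3) = 1/51.
If it is in box 5 (prior 4/17): the host has 4 equally likely choices, so probability 1/4; weight (4/17)·(1/4) = 1/17.
The weights sum to 4/17.
So P(the gold coin in box 5 | the host opened box 1) = (1/17) / (4/17) = 1/4.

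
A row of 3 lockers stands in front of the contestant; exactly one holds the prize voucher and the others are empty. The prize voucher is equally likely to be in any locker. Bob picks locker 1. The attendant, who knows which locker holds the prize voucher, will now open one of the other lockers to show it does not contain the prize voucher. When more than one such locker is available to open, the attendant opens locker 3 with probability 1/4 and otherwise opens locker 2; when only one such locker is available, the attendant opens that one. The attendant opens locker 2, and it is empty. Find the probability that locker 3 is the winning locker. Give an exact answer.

Consider each possible location of the prize voucher in turn.
If it is in locker 1 (prior 1/3): locker 3 is available but not opened, probability 3/4; weight (1/3)·(3/4) = 1/4.
If it is in locker 2 (prior 1/3): the attendant opened locker 2, so this case is ruled out; weight (1/3)·0 = 0.
If it is in locker 3 (prior 1/3): only locker 2 is available, probability 1; weight (1/3)·1 = 1/3.
The weights sum to 7/12.
So P(the prize voucher in locker 3 | the attendant opened locker 2) = (1/3) / (7/12) = 4/7.

4/7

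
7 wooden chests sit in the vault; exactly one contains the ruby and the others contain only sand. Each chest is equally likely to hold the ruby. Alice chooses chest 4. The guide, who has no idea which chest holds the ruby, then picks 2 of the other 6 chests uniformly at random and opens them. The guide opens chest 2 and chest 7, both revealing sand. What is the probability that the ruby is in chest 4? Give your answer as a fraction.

1/5

Because the guide chose which chests to open without knowing where the ruby is, the choice is independent of the prize location. Learning that none of the 2 opened chests holds the ruby simply rules out those 2 locations and leaves the remaining 5 chests still equally likely by symmetry.
So P(the ruby in chest 4) = 1/5.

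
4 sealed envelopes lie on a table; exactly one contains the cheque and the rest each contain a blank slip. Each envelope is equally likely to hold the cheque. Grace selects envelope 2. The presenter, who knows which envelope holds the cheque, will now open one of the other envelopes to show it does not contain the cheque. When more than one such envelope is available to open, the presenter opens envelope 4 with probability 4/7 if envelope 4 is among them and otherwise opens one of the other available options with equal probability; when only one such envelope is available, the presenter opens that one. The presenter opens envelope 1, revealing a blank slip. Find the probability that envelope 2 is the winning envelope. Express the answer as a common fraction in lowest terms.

3/16

Apply Bayes' rule, conditioning on where the cheque actually is.
If it is in envelope 1 (prior 1/4): the presenter opened envelope 1, so this case is ruled out; weight (1/4)·0 = 0.
If it is in envelope 2 (prior 1/4): envelope 4 is available but not opened; envelope 1 gets probability (1 − 4/7)/2 = 3/14; weight (1/4)·(3/14) = 3/56.
If it is in envelope 3 (prior 1/4): envelope 4 is available but not opened, probability 3/7; weight (1/4)·(3/7) = 3/28.
If it is in envelope 4 (prior 1/4): envelope 4 holds the prize so is unavailable; the presenter chooses uniformly among the 2 others, probability 1/2; weight (1/4)·(1/2) = 1/8.
The weights sum to 2/7.
So P(the cheque in envelope 2 | the presenter opened envelope 1) = (3/56) / (2/7) = 3/16.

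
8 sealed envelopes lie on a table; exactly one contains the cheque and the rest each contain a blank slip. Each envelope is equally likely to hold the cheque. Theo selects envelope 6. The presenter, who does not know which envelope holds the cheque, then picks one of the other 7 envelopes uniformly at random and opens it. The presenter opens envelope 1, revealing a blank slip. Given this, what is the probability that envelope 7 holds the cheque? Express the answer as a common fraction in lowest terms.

1/7

Consider each possible location of the cheque in turn.
If it is in envelope 1 (prior 1/8): the presenter opened envelope 1, so this case is ruled out; weight (1/8)·0 = 0.
If it is in any of envelopes 2, 3, 4, 5, 6, 7, and 8 (prior 1/8 each): the presenter picks envelope 1 with probability 1/7 regardless, and it is not the prize; weight (1/8)·(1/7) = 1/56 each.
The weights sum to 1/8.
So P(the cheque in envelope 7 | the presenter opened envelope 1) = (1/56) / (1/8) = 1/7.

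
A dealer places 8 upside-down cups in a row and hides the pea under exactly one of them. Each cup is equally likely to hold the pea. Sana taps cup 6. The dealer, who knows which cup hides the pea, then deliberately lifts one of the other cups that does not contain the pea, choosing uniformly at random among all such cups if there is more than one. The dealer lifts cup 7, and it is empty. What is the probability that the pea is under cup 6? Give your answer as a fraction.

1/8

Apply Bayes' rule, conditioning on where the pea actually is.
If it is under any of cups 1, 2, 3, 4, 5, and 8 (prior 1/8 each): the dealer has 6 equally likely choices, so probability 1/6; weight (1/8)·(1/6) = 1/48 each.
If it is under cup 6 (prior 1/8): the dealer has 7 equally likely choices, so probability 1/7; weight (1/8)·(1/7) = 1/56.
If it is under cup 7 (prior 1/8): the dealer opened cup 7, so this case is ruled out; weight (1/8)·0 = 0.
The weights sum to 1/7.
So P(the pea under cup 6 | the dealer opened cup 7) = (1/56) / (1/7) = 1/8.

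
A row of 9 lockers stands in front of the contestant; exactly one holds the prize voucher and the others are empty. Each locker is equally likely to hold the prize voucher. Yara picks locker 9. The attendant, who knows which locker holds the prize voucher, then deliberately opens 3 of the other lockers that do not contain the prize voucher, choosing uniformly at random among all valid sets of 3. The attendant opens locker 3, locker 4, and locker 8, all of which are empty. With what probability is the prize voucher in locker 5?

Condition on the true location of the prize voucher.
If it is in any of lockers 1, 2, 5, 6, and 7 (prior 1/9 each): the attendant has 35 equally likely choices, so probability 1/35; weight (1/9)·(1/35) = 1/315 each.
If it is in any of lockers 3, 4, and 8 (prior 1/9 each): that locker was opened and seen not to hold the prize — ruled out; weight (1/9)·0 = 0 each.
If it is in locker 9 (prior 1/9): the attendant has 56 equally likely choices, so probability 1/56; weight (1/9)·(1/56) = 1/504.
The weights sum to 1/56.
So P(the prize voucher in locker 5 | the attendant opened locker 3, locker 4, and locker 8) = (1/315) / (1/56) = 8/45.

8/45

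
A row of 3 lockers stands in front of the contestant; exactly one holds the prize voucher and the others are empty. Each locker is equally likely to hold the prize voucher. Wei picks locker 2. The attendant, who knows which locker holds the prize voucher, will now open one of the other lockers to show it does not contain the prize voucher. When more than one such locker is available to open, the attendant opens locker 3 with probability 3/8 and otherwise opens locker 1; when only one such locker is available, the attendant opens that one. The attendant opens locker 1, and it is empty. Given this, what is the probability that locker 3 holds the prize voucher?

8/13

Apply Bayes' rule, conditioning on where the prize voucher actually is.
If it is in locker 1 (prior 1/3): the attendant opened locker 1, so this case is ruled out; weight (1/3)·0 = 0.
If it is in locker 2 (prior 1/3): locker 3 is available but not opened, probability 5/8; weight (1/3)·(5/8) = 5/24.
If it is in locker 3 (prior 1/3): only locker 1 is available, probability 1; weight (1/3)·1 = 1/3.
The weights sum to 13/24.
So P(the prize voucher in locker 3 | the attendant opened locker 1) = (1/3) / (13/24) = 8/13.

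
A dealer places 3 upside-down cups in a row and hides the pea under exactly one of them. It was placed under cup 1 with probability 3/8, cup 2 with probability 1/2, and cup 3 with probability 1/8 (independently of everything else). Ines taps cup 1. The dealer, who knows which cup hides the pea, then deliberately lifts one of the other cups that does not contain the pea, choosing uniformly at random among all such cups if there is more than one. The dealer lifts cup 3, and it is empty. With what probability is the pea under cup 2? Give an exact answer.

8/11

Condition on the true location of the pea.
If it is under cup 1 (prior 3/8): the dealer has 2 equally likely choices, so probability 1/2; weight (3/8)·(1/2) = 3/16.
If it is under cup 2 (prior 1/2): the dealer has no choice, probability 1; weight (1/2)·1 = 1/2.
If it is under cup 3 (prior 1/8): the dealer opened cup 3, so this case is ruled out; weight (1/8)·0 = 0.
The weights sum to 11/16.
So P(the pea under cup 2 | the dealer opened cup 3) = (1/2) / (11/16) = 8/11.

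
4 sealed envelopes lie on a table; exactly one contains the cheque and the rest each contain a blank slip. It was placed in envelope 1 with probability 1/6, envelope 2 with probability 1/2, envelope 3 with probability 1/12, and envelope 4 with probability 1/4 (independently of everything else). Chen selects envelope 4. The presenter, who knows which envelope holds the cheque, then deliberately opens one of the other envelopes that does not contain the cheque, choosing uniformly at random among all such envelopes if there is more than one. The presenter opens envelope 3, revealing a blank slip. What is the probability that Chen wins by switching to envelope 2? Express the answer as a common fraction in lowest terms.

Apply Bayes' rule, conditioning on where the cheque actually is.
If it is in envelope 1 (prior 1/6): the presenter has 2 equally likely choices, so probability 1/2; weight (1/6)·(1/2) = 1/12.
If it is in envelope 2 (prior 1/2): the presenter has 2 equally likely choices, so probability 1/2; weight (1/2)·(1/2) = 1/4.
If it is in envelope 3 (prior 1/12): the presenter opened envelope 3, so this case is ruled out; weight (1/12)·0 = 0.
If it is in envelope 4 (prior 1/4): the presenter has 3 equally likely choices, so probability 1/3; weight (1/4)·(1/3) = 1/12.
The weights sum to 5/12.
So P(the cheque in envelope 2 | the presenter opened envelope 3) = (1/4) / (5/12) = 3/5.

3/5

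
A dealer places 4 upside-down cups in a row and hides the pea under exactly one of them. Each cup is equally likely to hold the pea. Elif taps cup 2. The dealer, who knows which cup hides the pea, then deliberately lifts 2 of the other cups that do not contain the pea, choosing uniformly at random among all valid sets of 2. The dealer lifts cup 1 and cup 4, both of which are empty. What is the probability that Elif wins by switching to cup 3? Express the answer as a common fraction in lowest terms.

Condition on the true location of the pea.
If it is under either of cups 1 and 4 (prior 1/4 each): that cup was opened and seen not to hold the prize — ruled out; weight (1/4)·0 = 0 each.
If it is under cup 2 (prior 1/4): the dealer has 3 equally likely choices, so probability 1/3; weight (1/4)·(1/3) = 1/12.
If it is under cup 3 (prior 1/4): the dealer has no choice, probability 1; weight (1/4)·1 = 1/4.
The weights sum to 1/3.
So P(the pea under cup 3 | the dealer opened cup 1 and cup 4) = (1/4) / (1/3) = 3/4.

3/4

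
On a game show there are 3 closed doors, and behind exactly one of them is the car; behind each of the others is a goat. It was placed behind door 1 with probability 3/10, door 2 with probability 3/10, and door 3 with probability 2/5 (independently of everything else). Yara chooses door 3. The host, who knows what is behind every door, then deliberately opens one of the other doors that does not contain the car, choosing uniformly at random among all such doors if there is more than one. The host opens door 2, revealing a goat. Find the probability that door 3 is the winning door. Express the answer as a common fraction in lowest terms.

2/5

Consider each possible location of the car in turn.
If it is behind door 1 (prior 3/10): the host has no choice, probability 1; weight (3/10)·1 = 3/10.
If it is behind door 2 (prior 3/10): the host opened door 2, so this case is ruled out; weight (3/10)·0 = 0.
If it is behind door 3 (prior 2/5): the host has 2 equally likely choices, so probability 1/2; weight (2/5)·(1/2) = 1/5.
The weights sum to 1/2.
So P(the car behind door 3 | the host opened door 2) = (1/5) / (1/2) = 2/5.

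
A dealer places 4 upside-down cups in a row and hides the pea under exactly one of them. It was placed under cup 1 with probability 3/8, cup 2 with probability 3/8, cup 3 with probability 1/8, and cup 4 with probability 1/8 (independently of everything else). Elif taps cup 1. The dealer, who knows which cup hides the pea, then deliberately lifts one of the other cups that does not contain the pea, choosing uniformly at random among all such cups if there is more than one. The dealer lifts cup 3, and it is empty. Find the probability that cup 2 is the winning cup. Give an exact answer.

Condition on the true location of the pea.
If it is under cup 1 (prior 3/8): the dealer has 3 equally likely choices, so probability 1/3; weight (3/8)·(1/3) = 1/8.
If it is under cup 2 (prior 3/8): the dealer has 2 equally likely choices, so probability 1/2; weight (3/8)·(1/2) = 3/16.
If it is under cup 3 (prior 1/8): the dealer opened cup 3, so this case is ruled out; weight (1/8)·0 = 0.
If it is under cup 4 (prior 1/8): the dealer has 2 equally likely choices, so probability 1/2; weight (1/8)·(1/2) = 1/16.
The weights sum to 3/8.
So P(the pea under cup 2 | the dealer opened cup 3) = (3/16) / (3/8) = 1/2.

1/2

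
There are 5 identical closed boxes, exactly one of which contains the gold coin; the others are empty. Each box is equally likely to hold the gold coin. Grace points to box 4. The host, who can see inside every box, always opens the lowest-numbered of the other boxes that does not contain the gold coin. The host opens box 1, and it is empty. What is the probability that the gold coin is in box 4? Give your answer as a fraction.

1/4

Consider each possible location of the gold coin in turn.
If it is in box 1 (prior 1/5): the host opened box 1, so this case is ruled out; weight (1/5)·0 = 0.
If it is in any of boxes 2, 3, 4, and 5 (prior 1/5 each): box 1 is the lowest-numbered option available, probability 1; weight (1/5)·1 = 1/5 each.
The weights sum to 4/5.
So P(the gold coin in box 4 | the host opened box 1) = (1/5) / (4/5) = 1/4.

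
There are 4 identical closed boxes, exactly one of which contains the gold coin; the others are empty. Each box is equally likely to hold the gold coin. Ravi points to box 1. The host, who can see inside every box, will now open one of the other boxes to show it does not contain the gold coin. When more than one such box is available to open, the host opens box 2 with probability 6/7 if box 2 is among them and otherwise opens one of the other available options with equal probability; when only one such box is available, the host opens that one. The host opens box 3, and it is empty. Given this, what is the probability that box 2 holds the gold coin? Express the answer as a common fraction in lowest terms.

7/10

Condition on the true location of the gold coin.
If it is in box 1 (prior 1/4): box 2 is available but not opened; box 3 gets probability (1 − 6/7)/2 = 1/14; weight (1/4)·(1/14) = 1/56.
If it is in box 2 (prior 1/4): box 2 holds the prize so is unavailable; the host chooses uniformly among the 2 others, probability 1/2; weight (1/4)·(1/2) = 1/8.
If it is in box 3 (prior 1/4): the host opened box 3, so this case is ruled out; weight (1/4)·0 = 0.
If it is in box 4 (prior 1/4): box 2 is available but not opened, probability 1/7; weight (1/4)·(1/7) = 1/28.
The weights sum to 5/28.
So P(the gold coin in box 2 | the host opened box 3) = (1/8) / (5/28) = 7/10.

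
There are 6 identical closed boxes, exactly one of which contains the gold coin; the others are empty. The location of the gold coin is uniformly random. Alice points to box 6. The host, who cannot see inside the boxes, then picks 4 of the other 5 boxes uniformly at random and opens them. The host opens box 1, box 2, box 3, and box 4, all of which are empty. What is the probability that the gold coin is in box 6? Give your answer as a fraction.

1/2

Condition on the true location of the gold coin.
If it is in any of boxes 1, 2, 3, and 4 (prior 1/6 each): that box was opened and seen not to hold the prize — ruled out; weight (1/6)·0 = 0 each.
If it is in either of boxes 5 and 6 (prior 1/6 each): the host picks exactly this set with probability 1/5 regardless, and none is the prize; weight (1/6)·(1/5) = 1/30 each.
The weights sum to 1/15.
So P(the gold coin in box 6 | the host opened box 1, box 2, box 3, and box 4) = (1/30) / (1/15) = 1/2.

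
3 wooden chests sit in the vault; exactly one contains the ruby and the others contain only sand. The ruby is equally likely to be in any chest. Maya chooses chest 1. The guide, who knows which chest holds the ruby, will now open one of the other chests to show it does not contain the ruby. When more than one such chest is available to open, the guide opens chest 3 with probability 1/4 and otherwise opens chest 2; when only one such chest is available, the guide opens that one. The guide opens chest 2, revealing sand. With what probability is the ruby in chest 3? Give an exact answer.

4/7

Consider each possible location of the ruby in turn.
If it is in chest 1 (prior 1/3): chest 3 is available but not opened, probability 3/4; weight (1/3)·(3/4) = 1/4.
If it is in chest 2 (prior 1/3): the guide opened chest 2, so this case is ruled out; weight (1/3)·0 = 0.
If it is in chest 3 (prior 1/3): only chest 2 is available, probability 1; weight (1/3)·1 = 1/3.
The weights sum to 7/12.
So P(the ruby in chest 3 | the guide opened chest 2) = (1/3) / (7/12) = 4/7.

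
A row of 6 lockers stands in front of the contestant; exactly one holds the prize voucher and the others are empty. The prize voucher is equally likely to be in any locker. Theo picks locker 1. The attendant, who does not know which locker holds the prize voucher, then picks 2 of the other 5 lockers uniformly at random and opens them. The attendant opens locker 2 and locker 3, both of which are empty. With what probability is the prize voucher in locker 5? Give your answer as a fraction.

Because the attendant chose which lockers to open without knowing where the prize voucher is, the choice is independent of the prize location. Learning that none of the 2 opened lockers holds the prize voucher simply rules out those 2 locations and leaves the remaining 4 lockers still equally likely by symmetry.
So P(the prize voucher in locker 5) = 1/4.

1/4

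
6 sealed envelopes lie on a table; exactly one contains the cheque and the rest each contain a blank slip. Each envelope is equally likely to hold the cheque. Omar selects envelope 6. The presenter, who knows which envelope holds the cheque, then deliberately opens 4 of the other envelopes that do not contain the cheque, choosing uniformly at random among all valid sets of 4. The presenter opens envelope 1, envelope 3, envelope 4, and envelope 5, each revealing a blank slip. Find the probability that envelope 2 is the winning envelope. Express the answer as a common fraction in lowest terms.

Consider each possible location of the cheque in turn.
If it is in any of envelopes 1, 3, 4, and 5 (prior 1/6 each): that envelope was opened and seen not to hold the prize — ruled out; weight (1/6)·0 = 0 each.
If it is in envelope 2 (prior 1/6): the presenter has no choice, probability 1; weight (1/6)·1 = 1/6.
If it is in envelope 6 (prior 1/6): the presenter has 5 equally likely choices, so probability 1/5; weight (1/6)·(1/5) = 1/30.
The weights sum to 1/5.
So P(the cheque in envelope 2 | the presenter opened envelope 1, envelope 3, envelope 4, and envelope 5) = (1/6) / (1/5) = 5/6.

5/6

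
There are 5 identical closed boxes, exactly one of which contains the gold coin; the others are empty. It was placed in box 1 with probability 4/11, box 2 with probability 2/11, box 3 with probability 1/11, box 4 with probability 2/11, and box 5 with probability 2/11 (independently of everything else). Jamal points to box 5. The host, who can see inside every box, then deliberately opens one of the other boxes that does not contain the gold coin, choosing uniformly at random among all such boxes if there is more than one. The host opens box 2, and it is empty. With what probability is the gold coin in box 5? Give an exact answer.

Consider each possible location of the gold coin in turn.
If it is in box 1 (prior 4/11): the host has 3 equally likely choices, so probability 1/3; weight (4/11)·(1/3) = 4/33.
If it is in box 2 (prior 2/11): the host opened box 2, so this case is ruled out; weight (2/11)·0 = 0.
If it is in box 3 (prior 1/11): the host has 3 equally likely choices, so probability 1/3; weight (1/11)·(1/3) = 1/33.
If it is in box 4 (prior 2/11): the host has 3 equally likely choices, so probability 1/3; weight (2/11)·(1/3) = 2/33.
If it is in box 5 (prior 2/11): the host has 4 equally likely choices, so probability 1/4; weight (2/11)·(1/4) = 1/22.
The weights sum to 17/66.
So P(the gold coin in box 5 | the host opened box 2) = (1/22) / (17/66) = 3/17.

3/17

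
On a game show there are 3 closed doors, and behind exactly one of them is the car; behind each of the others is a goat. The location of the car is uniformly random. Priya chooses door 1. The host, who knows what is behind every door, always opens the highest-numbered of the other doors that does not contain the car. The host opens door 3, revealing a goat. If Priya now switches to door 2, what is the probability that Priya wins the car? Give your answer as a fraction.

Consider each possible location of the car in turn.
If it is behind either of doors 1 and 2 (prior 1/3 each): door 3 is the highest-numbered option available, probability 1; weight (1/3)·1 = 1/3 each.
If it is behind door 3 (prior 1/3): the host opened door 3, so this case is ruled out; weight (1/3)·0 = 0.
The weights sum to 2/3.
So P(the car behind door 2 | the host opened door 3) = (1/3) / (2/3) = 1/2.

1/2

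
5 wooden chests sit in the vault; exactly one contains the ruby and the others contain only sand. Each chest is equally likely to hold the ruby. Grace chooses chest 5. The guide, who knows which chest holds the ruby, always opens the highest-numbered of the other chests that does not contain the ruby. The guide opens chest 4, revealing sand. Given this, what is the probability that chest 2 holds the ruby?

1/4

Condition on the true location of the ruby.
If it is in any of chests 1, 2, 3, and 5 (prior 1/5 each): chest 4 is the highest-numbered option available, probability 1; weight (1/5)·1 = 1/5 each.
If it is in chest 4 (prior 1/5): the guide opened chest 4, so this case is ruled out; weight (1/5)·0 = 0.
The weights sum to 4/5.
So P(the ruby in chest 2 | the guide opened chest 4) = (1/5) / (4/5) = 1/4.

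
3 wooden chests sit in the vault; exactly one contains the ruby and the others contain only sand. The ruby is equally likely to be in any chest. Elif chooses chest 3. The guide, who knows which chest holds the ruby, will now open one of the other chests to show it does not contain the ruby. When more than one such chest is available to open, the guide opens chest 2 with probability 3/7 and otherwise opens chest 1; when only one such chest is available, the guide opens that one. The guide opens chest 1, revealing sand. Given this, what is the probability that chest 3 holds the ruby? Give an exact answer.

4/11

Condition on the true location of the ruby.
If it is in chest 1 (prior 1/3): the guide opened chest 1, so this case is ruled out; weight (1/3)·0 = 0.
If it is in chest 2 (prior 1/3): only chest 1 is available, probability 1; weight (1/3)·1 = 1/3.
If it is in chest 3 (prior 1/3): chest 2 is available but not opened, probability 4/7; weight (1/3)·(4/7) = 4/21.
The weights sum to 11/21.
So P(the ruby in chest 3 | the guide opened chest 1) = (4/21) / (11/21) = 4/11.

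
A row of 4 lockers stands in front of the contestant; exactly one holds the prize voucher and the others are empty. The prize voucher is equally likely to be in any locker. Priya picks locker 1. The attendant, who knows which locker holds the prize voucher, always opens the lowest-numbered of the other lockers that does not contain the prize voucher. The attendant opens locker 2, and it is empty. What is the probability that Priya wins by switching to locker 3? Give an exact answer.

1/3

Apply Bayes' rule, conditioning on where the prize voucher actually is.
If it is in any of lockers 1, 3, and 4 (prior 1/4 each): locker 2 is the lowest-numbered option available, probability 1; weight (1/4)·1 = 1/4 each.
If it is in locker 2 (prior 1/4): the attendant opened locker 2, so this case is ruled out; weight (1/4)·0 = 0.
The weights sum to 3/4.
So P(the prize voucher in locker 3 | the attendant opened locker 2) = (1/4) / (3/4) = 1/3.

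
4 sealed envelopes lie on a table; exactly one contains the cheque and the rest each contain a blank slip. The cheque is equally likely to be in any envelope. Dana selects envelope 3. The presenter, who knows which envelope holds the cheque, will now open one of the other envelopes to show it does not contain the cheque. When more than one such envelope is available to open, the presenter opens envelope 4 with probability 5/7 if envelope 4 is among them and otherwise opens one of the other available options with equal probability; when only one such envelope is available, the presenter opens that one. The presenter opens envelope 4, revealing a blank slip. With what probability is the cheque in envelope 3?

1/3

Apply Bayes' rule, conditioning on where the cheque actually is.
If it is in any of envelopes 1, 2, and 3 (prior 1/4 each): envelope 4 is available, opened with probability 5/7; weight (1/4)·(5/7) = 5/28 each.
If it is in envelope 4 (prior 1/4): the presenter opened envelope 4, so this case is ruled out; weight (1/4)·0 = 0.
The weights sum to 15/28.
So P(the cheque in envelope 3 | the presenter opened envelope 4) = (5/28) / (15/28) = 1/3.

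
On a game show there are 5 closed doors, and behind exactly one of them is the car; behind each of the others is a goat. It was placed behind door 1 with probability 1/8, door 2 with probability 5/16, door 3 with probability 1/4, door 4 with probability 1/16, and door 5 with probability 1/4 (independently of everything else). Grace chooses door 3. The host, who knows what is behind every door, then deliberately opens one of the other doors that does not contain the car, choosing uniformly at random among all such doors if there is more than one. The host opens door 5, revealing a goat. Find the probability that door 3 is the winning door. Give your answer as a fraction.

Apply Bayes' rule, conditioning on where the car actually is.
If it is behind door 1 (prior 1/8): the host has 3 equally likely choices, so probability 1/3; weight (1/8)·(1/3) = 1/24.
If it is behind door 2 (prior 5/16): the host has 3 equally likely choices, so probability 1/3; weight (5/16)·(1/3) = 5/48.
If it is behind door 3 (prior 1/4): the host has 4 equally likely choices, so probability 1/4; weight (1/4)·(1/4) = 1/16.
If it is behind door 4 (prior 1/16): the host has 3 equally likely choices, so probability 1/3; weight (1/16)·(1/3) = 1/48.
If it is behind door 5 (prior 1/4): the host opened door 5, so this case is ruled out; weight (1/4)·0 = 0.
The weights sum to 11/48.
So P(the car behind door 3 | the host opened door 5) = (1/16) / (11/48) = 3/11.

3/11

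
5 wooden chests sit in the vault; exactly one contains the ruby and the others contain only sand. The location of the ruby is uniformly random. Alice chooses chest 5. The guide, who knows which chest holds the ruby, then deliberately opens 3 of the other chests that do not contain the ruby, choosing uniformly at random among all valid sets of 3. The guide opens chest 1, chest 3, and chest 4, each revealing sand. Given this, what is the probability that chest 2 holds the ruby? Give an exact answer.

Condition on the true location of the ruby.
If it is in any of chests 1, 3, and 4 (prior 1/5 each): that chest was opened and seen not to hold the prize — ruled out; weight (1/5)·0 = 0 each.
If it is in chest 2 (prior 1/5): the guide has no choice, probability 1; weight (1/5)·1 = 1/5.
If it is in chest 5 (prior 1/5): the guide has 4 equally likely choices, so probability 1/4; weight (1/5)·(1/4) = 1/20.
The weights sum to 1/4.
So P(the ruby in chest 2 | the guide opened chest 1, chest 3, and chest 4) = (1/5) / (1/4) = 4/5.

4/5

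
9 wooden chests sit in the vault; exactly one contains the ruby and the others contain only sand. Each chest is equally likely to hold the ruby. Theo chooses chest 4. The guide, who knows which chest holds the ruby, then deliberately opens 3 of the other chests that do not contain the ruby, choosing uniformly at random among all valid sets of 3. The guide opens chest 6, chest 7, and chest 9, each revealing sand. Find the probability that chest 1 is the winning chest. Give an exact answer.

8/45

Apply Bayes' rule, conditioning on where the ruby actually is.
If it is in any of chests 1, 2, 3, 5, and 8 (prior 1/9 each): the guide has 35 equally likely choices, so probability 1/35; weight (1/9)·(1/35) = 1/315 each.
If it is in chest 4 (prior 1/9): the guide has 56 equally likely choices, so probability 1/56; weight (1/9)·(1/56) = 1/504.
If it is in any of chests 6, 7, and 9 (prior 1/9 each): that chest was opened and seen not to hold the prize — ruled out; weight (1/9)·0 = 0 each.
The weights sum to 1/56.
So P(the ruby in chest 1 | the guide opened chest 6, chest 7, and chest 9) = (1/315) / (1/56) = 8/45.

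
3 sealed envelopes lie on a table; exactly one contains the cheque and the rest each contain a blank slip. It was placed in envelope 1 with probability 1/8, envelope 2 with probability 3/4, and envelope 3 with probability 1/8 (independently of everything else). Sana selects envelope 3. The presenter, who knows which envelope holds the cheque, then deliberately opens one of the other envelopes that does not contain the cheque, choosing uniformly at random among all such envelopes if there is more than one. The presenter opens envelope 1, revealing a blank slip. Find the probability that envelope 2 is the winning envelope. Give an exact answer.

Apply Bayes' rule, conditioning on where the cheque actually is.
If it is in envelope 1 (prior 1/8): the presenter opened envelope 1, so this case is ruled out; weight (1/8)·0 = 0.
If it is in envelope 2 (prior 3/4): the presenter has no choice, probability 1; weight (3/4)·1 = 3/4.
If it is in envelope 3 (prior 1/8): the presenter has 2 equally likely choices, so probability 1/2; weight (1/8)·(1/2) = 1/16.
The weights sum to 13/16.
So P(the cheque in envelope 2 | the presenter opened envelope 1) = (3/4) / (13/16) = 12/13.

12/13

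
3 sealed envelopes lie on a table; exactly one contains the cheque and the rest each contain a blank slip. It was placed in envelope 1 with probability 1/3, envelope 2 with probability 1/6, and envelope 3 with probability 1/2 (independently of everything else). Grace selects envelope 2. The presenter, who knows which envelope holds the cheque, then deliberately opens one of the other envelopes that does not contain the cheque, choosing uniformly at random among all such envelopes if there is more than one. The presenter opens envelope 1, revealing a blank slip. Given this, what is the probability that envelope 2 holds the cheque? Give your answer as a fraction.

Condition on the true location of the cheque.
If it is in envelope 1 (prior 1/3): the presenter opened envelope 1, so this case is ruled out; weight (1/3)·0 = 0.
If it is in envelope 2 (prior 1/6): the presenter has 2 equally likely choices, so probability 1/2; weight (1/6)·(1/2) = 1/12.
If it is in envelope 3 (prior 1/2): the presenter has no choice, probability 1; weight (1/2)·1 = 1/2.
The weights sum to 7/12.
So P(the cheque in envelope 2 | the presenter opened envelope 1) = (1/12) / (7/12) = 1/7.

1/7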